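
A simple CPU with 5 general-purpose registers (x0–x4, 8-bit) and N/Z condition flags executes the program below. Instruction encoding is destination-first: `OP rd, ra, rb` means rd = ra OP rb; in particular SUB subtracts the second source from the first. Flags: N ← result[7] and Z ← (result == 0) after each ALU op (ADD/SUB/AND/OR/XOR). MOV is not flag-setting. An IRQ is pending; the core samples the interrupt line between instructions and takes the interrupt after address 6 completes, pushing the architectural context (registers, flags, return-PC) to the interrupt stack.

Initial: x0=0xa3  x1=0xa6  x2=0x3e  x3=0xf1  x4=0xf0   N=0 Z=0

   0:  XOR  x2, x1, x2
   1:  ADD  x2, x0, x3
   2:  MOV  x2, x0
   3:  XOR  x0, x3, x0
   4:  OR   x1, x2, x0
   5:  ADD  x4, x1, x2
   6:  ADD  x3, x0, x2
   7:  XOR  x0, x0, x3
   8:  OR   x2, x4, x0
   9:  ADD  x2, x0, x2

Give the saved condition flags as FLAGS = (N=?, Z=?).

FLAGS = (N=1, Z=0)

after  0: x0=0xa3 x1=0xa6 x2=0x98 x3=0xf1 x4=0xf0  N=1 Z=0
after  1: x0=0xa3 x1=0xa6 x2=0x94 x3=0xf1 x4=0xf0  N=1 Z=0
after  2: x0=0xa3 x1=0xa6 x2=0xa3 x3=0xf1 x4=0xf0  N=1 Z=0
after  3: x0=0x52 x1=0xa6 x2=0xa3 x3=0xf1 x4=0xf0  N=0 Z=0
after  4: x0=0x52 x1=0xf3 x2=0xa3 x3=0xf1 x4=0xf0  N=1 Z=0
after  5: x0=0x52 x1=0xf3 x2=0xa3 x3=0xf1 x4=0x96  N=1 Z=0
after  6: x0=0x52 x1=0xf3 x2=0xa3 x3=0xf5 x4=0x96  N=1 Z=0
-- IRQ taken; context saved, return-PC = 7 --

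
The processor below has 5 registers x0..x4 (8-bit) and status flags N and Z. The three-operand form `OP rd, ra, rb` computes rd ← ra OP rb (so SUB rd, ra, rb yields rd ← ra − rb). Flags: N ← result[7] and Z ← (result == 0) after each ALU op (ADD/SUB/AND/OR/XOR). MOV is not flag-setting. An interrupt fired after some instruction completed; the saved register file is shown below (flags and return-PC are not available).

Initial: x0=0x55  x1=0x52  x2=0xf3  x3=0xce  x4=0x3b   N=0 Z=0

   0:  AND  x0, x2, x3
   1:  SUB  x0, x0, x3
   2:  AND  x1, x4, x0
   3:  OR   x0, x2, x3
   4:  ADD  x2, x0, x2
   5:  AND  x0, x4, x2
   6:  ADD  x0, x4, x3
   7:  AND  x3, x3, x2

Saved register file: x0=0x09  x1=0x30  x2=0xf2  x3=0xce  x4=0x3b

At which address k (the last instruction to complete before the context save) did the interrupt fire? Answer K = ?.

K = 6

after  0: x0=0xc2 x1=0x52 x2=0xf3 x3=0xce x4=0x3b  N=1 Z=0
after  1: x0=0xf4 x1=0x52 x2=0xf3 x3=0xce x4=0x3b  N=1 Z=0
after  2: x0=0xf4 x1=0x30 x2=0xf3 x3=0xce x4=0x3b  N=0 Z=0
after  3: x0=0xff x1=0x30 x2=0xf3 x3=0xce x4=0x3b  N=1 Z=0
after  4: x0=0xff x1=0x30 x2=0xf2 x3=0xce x4=0x3b  N=1 Z=0
after  5: x0=0x32 x1=0x30 x2=0xf2 x3=0xce x4=0x3b  N=0 Z=0
after  6: x0=0x09 x1=0x30 x2=0xf2 x3=0xce x4=0x3b  N=0 Z=0
-- IRQ taken; context saved, return-PC = 7 --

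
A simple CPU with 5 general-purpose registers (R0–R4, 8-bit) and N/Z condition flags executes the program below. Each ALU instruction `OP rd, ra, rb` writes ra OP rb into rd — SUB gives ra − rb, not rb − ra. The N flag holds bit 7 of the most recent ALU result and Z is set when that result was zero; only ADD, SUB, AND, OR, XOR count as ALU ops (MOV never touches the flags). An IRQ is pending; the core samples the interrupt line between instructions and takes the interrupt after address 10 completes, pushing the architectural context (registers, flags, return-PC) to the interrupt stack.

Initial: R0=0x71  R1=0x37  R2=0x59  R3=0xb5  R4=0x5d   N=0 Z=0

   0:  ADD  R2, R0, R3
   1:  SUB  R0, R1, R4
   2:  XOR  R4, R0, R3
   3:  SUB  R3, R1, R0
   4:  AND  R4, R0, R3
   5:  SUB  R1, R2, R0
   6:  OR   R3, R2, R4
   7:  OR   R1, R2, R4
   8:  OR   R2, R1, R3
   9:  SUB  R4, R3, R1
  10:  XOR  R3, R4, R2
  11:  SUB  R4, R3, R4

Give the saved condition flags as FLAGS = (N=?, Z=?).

after  0: R0=0x71 R1=0x37 R2=0x26 R3=0xb5 R4=0x5d  N=0 Z=0
after  1: R0=0xda R1=0x37 R2=0x26 R3=0xb5 R4=0x5d  N=1 Z=0
after  2: R0=0xda R1=0x37 R2=0x26 R3=0xb5 R4=0x6f  N=0 Z=0
after  3: R0=0xda R1=0x37 R2=0x26 R3=0x5d R4=0x6f  N=0 Z=0
after  4: R0=0xda R1=0x37 R2=0x26 R3=0x5d R4=0x58  N=0 Z=0
after  5: R0=0xda R1=0x4c R2=0x26 R3=0x5d R4=0x58  N=0 Z=0
after  6: R0=0xda R1=0x4c R2=0x26 R3=0x7e R4=0x58  N=0 Z=0
after  7: R0=0xda R1=0x7e R2=0x26 R3=0x7e R4=0x58  N=0 Z=0
after  8: R0=0xda R1=0x7e R2=0x7e R3=0x7e R4=0x58  N=0 Z=0
after  9: R0=0xda R1=0x7e R2=0x7e R3=0x7e R4=0x00  N=0 Z=1
after 10: R0=0xda R1=0x7e R2=0x7e R3=0x7e R4=0x00  N=0 Z=0
-- IRQ taken; context saved, return-PC = 11 --

FLAGS = (N=0, Z=0)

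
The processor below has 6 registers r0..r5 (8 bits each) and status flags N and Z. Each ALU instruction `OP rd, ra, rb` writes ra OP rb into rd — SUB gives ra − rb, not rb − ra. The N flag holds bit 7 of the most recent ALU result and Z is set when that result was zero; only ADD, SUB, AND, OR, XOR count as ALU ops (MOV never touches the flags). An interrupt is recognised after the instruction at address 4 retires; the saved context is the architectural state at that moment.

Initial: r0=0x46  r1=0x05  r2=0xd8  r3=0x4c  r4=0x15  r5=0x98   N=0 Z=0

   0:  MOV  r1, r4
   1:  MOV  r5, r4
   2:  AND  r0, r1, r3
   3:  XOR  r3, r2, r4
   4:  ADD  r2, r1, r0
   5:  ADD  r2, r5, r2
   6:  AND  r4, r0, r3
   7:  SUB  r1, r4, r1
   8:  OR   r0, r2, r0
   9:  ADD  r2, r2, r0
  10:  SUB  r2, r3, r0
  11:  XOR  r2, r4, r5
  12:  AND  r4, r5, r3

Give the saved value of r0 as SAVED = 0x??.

SAVED = 0x04

after  0: r0=0x46 r1=0x15 r2=0xd8 r3=0x4c r4=0x15 r5=0x98  N=0 Z=0
after  1: r0=0x46 r1=0x15 r2=0xd8 r3=0x4c r4=0x15 r5=0x15  N=0 Z=0
after  2: r0=0x04 r1=0x15 r2=0xd8 r3=0x4c r4=0x15 r5=0x15  N=0 Z=0
after  3: r0=0x04 r1=0x15 r2=0xd8 r3=0xcd r4=0x15 r5=0x15  N=1 Z=0
after  4: r0=0x04 r1=0x15 r2=0x19 r3=0xcd r4=0x15 r5=0x15  N=0 Z=0
-- IRQ taken; context saved, return-PC = 5 --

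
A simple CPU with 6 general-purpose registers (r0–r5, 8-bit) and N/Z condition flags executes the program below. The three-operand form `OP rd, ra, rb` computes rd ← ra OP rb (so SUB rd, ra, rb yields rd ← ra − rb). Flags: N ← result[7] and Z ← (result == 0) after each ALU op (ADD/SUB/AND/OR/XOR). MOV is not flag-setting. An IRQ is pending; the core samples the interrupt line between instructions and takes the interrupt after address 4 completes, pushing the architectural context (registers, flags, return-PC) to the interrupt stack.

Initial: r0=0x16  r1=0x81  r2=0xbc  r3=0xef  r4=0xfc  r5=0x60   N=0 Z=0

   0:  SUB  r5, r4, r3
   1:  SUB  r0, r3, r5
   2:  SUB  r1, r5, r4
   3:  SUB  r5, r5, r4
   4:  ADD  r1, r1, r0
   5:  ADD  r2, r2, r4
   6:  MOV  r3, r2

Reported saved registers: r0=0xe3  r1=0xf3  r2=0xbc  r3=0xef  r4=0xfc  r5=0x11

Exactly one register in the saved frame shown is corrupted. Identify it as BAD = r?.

BAD = r0

after  0: r0=0x16 r1=0x81 r2=0xbc r3=0xef r4=0xfc r5=0x0d  N=0 Z=0
after  1: r0=0xe2 r1=0x81 r2=0xbc r3=0xef r4=0xfc r5=0x0d  N=1 Z=0
after  2: r0=0xe2 r1=0x11 r2=0xbc r3=0xef r4=0xfc r5=0x0d  N=0 Z=0
after  3: r0=0xe2 r1=0x11 r2=0xbc r3=0xef r4=0xfc r5=0x11  N=0 Z=0
after  4: r0=0xe2 r1=0xf3 r2=0xbc r3=0xef r4=0xfc r5=0x11  N=1 Z=0
-- IRQ taken; context saved, return-PC = 5 --
mismatch: r0: reported 0xe3 vs actual 0xe2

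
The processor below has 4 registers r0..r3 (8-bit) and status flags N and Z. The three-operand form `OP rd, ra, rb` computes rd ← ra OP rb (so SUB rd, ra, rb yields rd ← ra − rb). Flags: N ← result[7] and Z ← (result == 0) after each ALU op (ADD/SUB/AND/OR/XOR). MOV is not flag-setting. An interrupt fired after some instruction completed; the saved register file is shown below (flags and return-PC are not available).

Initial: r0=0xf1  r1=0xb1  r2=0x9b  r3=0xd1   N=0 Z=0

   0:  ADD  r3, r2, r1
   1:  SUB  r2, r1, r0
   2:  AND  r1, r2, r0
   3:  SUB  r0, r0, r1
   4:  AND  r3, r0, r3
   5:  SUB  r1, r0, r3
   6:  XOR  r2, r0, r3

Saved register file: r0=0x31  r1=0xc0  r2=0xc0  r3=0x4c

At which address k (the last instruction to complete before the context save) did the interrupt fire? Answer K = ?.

K = 3

after  0: r0=0xf1 r1=0xb1 r2=0x9b r3=0x4c  N=0 Z=0
after  1: r0=0xf1 r1=0xb1 r2=0xc0 r3=0x4c  N=1 Z=0
after  2: r0=0xf1 r1=0xc0 r2=0xc0 r3=0x4c  N=1 Z=0
after  3: r0=0x31 r1=0xc0 r2=0xc0 r3=0x4c  N=0 Z=0
-- IRQ taken; context saved, return-PC = 4 --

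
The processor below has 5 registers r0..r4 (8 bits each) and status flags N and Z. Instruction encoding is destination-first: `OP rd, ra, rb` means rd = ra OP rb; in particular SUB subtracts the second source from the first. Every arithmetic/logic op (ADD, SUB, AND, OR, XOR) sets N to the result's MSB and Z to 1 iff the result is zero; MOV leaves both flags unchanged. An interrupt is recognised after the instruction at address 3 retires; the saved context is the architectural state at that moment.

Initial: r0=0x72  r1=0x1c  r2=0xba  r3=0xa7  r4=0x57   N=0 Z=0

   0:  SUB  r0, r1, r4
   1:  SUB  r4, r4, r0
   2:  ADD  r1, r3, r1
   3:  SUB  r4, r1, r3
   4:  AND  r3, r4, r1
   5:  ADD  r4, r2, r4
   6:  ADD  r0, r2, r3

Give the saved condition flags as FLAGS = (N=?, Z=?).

after  0: r0=0xc5 r1=0x1c r2=0xba r3=0xa7 r4=0x57  N=1 Z=0
after  1: r0=0xc5 r1=0x1c r2=0xba r3=0xa7 r4=0x92  N=1 Z=0
after  2: r0=0xc5 r1=0xc3 r2=0xba r3=0xa7 r4=0x92  N=1 Z=0
after  3: r0=0xc5 r1=0xc3 r2=0xba r3=0xa7 r4=0x1c  N=0 Z=0
-- IRQ taken; context saved, return-PC = 4 --

FLAGS = (N=0, Z=0)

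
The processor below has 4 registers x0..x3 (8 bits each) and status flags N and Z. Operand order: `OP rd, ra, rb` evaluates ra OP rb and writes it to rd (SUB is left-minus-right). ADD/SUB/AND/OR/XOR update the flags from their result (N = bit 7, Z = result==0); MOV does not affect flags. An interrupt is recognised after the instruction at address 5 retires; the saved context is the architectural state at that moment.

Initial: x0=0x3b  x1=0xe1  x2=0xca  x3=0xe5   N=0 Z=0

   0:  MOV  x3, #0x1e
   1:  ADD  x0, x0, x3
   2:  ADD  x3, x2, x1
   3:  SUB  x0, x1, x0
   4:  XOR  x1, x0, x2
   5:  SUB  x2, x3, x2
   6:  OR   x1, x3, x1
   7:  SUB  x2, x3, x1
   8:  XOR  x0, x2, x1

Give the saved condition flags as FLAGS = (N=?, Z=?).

after  0: x0=0x3b x1=0xe1 x2=0xca x3=0x1e  N=0 Z=0
after  1: x0=0x59 x1=0xe1 x2=0xca x3=0x1e  N=0 Z=0
after  2: x0=0x59 x1=0xe1 x2=0xca x3=0xab  N=1 Z=0
after  3: x0=0x88 x1=0xe1 x2=0xca x3=0xab  N=1 Z=0
after  4: x0=0x88 x1=0x42 x2=0xca x3=0xab  N=0 Z=0
after  5: x0=0x88 x1=0x42 x2=0xe1 x3=0xab  N=1 Z=0
-- IRQ taken; context saved, return-PC = 6 --

FLAGS = (N=1, Z=0)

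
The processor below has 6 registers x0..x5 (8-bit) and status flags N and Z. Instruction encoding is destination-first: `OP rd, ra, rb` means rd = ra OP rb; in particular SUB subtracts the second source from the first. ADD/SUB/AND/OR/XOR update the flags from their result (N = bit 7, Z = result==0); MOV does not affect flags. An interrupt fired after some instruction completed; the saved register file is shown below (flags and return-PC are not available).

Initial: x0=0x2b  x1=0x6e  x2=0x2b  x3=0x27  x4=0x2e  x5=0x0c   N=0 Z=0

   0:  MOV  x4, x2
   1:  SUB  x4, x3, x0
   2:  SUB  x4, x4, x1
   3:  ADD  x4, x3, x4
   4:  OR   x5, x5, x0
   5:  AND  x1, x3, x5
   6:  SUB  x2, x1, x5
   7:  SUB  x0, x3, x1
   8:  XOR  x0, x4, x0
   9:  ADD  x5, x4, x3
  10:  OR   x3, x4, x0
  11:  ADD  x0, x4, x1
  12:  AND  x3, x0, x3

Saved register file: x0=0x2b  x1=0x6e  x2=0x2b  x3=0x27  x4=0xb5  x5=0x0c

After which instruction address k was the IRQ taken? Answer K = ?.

K = 3

after  0: x0=0x2b x1=0x6e x2=0x2b x3=0x27 x4=0x2b x5=0x0c  N=0 Z=0
after  1: x0=0x2b x1=0x6e x2=0x2b x3=0x27 x4=0xfc x5=0x0c  N=1 Z=0
after  2: x0=0x2b x1=0x6e x2=0x2b x3=0x27 x4=0x8e x5=0x0c  N=1 Z=0
after  3: x0=0x2b x1=0x6e x2=0x2b x3=0x27 x4=0xb5 x5=0x0c  N=1 Z=0
-- IRQ taken; context saved, return-PC = 4 --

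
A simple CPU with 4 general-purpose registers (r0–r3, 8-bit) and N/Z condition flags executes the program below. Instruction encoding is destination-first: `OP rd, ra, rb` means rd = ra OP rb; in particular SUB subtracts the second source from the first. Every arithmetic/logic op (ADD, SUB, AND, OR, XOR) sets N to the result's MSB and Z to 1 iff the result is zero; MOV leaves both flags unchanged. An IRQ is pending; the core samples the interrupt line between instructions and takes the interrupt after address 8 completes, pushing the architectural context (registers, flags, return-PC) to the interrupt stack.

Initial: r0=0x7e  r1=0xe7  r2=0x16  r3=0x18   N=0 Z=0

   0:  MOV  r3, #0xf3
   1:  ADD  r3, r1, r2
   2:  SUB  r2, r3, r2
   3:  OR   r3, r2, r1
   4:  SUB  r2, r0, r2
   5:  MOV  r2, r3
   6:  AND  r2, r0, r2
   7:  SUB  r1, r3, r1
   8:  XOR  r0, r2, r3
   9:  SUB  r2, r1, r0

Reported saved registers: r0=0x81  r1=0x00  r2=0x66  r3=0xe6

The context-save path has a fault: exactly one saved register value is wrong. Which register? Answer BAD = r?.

after  0: r0=0x7e r1=0xe7 r2=0x16 r3=0xf3  N=0 Z=0
after  1: r0=0x7e r1=0xe7 r2=0x16 r3=0xfd  N=1 Z=0
after  2: r0=0x7e r1=0xe7 r2=0xe7 r3=0xfd  N=1 Z=0
after  3: r0=0x7e r1=0xe7 r2=0xe7 r3=0xe7  N=1 Z=0
after  4: r0=0x7e r1=0xe7 r2=0x97 r3=0xe7  N=1 Z=0
after  5: r0=0x7e r1=0xe7 r2=0xe7 r3=0xe7  N=1 Z=0
after  6: r0=0x7e r1=0xe7 r2=0x66 r3=0xe7  N=0 Z=0
after  7: r0=0x7e r1=0x00 r2=0x66 r3=0xe7  N=0 Z=1
after  8: r0=0x81 r1=0x00 r2=0x66 r3=0xe7  N=1 Z=0
-- IRQ taken; context saved, return-PC = 9 --
mismatch: r3: reported 0xe6 vs actual 0xe7

BAD = r3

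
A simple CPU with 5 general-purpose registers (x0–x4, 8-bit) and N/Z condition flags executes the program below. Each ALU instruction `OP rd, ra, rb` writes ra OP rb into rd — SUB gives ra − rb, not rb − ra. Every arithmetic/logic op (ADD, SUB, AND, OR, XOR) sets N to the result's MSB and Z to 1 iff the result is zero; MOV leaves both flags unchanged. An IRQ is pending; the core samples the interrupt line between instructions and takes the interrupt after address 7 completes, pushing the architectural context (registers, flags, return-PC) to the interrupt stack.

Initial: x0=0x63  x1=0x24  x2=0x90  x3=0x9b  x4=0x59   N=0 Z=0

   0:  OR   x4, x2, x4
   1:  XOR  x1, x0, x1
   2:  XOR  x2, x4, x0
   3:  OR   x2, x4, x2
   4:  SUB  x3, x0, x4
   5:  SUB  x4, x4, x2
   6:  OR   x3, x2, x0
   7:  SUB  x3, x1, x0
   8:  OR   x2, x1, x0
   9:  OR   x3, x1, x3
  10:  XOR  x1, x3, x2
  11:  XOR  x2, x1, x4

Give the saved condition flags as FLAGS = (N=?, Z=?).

FLAGS = (N=1, Z=0)

after  0: x0=0x63 x1=0x24 x2=0x90 x3=0x9b x4=0xd9  N=1 Z=0
after  1: x0=0x63 x1=0x47 x2=0x90 x3=0x9b x4=0xd9  N=0 Z=0
after  2: x0=0x63 x1=0x47 x2=0xba x3=0x9b x4=0xd9  N=1 Z=0
after  3: x0=0x63 x1=0x47 x2=0xfb x3=0x9b x4=0xd9  N=1 Z=0
after  4: x0=0x63 x1=0x47 x2=0xfb x3=0x8a x4=0xd9  N=1 Z=0
after  5: x0=0x63 x1=0x47 x2=0xfb x3=0x8a x4=0xde  N=1 Z=0
after  6: x0=0x63 x1=0x47 x2=0xfb x3=0xfb x4=0xde  N=1 Z=0
after  7: x0=0x63 x1=0x47 x2=0xfb x3=0xe4 x4=0xde  N=1 Z=0
-- IRQ taken; context saved, return-PC = 8 --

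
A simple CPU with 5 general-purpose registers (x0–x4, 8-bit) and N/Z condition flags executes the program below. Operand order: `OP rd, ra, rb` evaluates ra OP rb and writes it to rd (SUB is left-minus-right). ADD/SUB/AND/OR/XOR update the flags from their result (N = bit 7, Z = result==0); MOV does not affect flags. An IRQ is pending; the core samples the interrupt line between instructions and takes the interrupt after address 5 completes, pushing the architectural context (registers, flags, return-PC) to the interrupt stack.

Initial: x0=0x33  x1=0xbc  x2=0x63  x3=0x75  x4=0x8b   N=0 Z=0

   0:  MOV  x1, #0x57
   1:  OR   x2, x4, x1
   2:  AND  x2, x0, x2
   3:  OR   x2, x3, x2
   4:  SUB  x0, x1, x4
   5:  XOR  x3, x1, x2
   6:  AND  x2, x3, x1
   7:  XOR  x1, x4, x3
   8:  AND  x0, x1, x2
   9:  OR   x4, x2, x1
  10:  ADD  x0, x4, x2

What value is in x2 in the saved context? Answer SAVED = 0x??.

after  0: x0=0x33 x1=0x57 x2=0x63 x3=0x75 x4=0x8b  N=0 Z=0
after  1: x0=0x33 x1=0x57 x2=0xdf x3=0x75 x4=0x8b  N=1 Z=0
after  2: x0=0x33 x1=0x57 x2=0x13 x3=0x75 x4=0x8b  N=0 Z=0
after  3: x0=0x33 x1=0x57 x2=0x77 x3=0x75 x4=0x8b  N=0 Z=0
after  4: x0=0xcc x1=0x57 x2=0x77 x3=0x75 x4=0x8b  N=1 Z=0
after  5: x0=0xcc x1=0x57 x2=0x77 x3=0x20 x4=0x8b  N=0 Z=0
-- IRQ taken; context saved, return-PC = 6 --

SAVED = 0x77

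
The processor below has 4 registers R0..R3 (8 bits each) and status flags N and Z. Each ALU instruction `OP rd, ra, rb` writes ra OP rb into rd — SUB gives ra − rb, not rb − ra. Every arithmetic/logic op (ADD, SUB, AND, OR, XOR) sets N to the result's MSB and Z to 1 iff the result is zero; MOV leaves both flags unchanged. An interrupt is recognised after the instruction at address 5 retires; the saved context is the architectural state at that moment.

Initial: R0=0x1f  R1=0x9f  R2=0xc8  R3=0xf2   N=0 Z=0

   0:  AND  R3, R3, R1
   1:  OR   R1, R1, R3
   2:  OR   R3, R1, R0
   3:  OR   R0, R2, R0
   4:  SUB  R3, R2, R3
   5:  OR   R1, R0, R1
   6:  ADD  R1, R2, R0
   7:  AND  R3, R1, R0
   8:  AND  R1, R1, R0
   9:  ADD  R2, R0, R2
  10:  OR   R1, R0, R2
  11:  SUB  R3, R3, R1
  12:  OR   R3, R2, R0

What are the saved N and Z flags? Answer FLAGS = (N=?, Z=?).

after  0: R0=0x1f R1=0x9f R2=0xc8 R3=0x92  N=1 Z=0
after  1: R0=0x1f R1=0x9f R2=0xc8 R3=0x92  N=1 Z=0
after  2: R0=0x1f R1=0x9f R2=0xc8 R3=0x9f  N=1 Z=0
after  3: R0=0xdf R1=0x9f R2=0xc8 R3=0x9f  N=1 Z=0
after  4: R0=0xdf R1=0x9f R2=0xc8 R3=0x29  N=0 Z=0
after  5: R0=0xdf R1=0xdf R2=0xc8 R3=0x29  N=1 Z=0
-- IRQ taken; context saved, return-PC = 6 --

FLAGS = (N=1, Z=0)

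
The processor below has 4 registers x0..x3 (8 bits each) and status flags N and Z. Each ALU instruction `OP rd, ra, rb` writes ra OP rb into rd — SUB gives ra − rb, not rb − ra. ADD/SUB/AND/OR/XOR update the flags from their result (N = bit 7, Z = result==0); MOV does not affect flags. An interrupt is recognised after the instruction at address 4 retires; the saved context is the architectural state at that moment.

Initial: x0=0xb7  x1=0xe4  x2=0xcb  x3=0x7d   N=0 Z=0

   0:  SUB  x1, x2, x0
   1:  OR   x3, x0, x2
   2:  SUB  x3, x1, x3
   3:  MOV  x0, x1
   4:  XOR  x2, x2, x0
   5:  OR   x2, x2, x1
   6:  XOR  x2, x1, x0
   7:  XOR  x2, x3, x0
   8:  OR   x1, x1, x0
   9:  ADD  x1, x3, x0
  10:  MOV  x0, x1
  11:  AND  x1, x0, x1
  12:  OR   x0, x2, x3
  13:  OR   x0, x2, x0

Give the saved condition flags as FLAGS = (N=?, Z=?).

after  0: x0=0xb7 x1=0x14 x2=0xcb x3=0x7d  N=0 Z=0
after  1: x0=0xb7 x1=0x14 x2=0xcb x3=0xff  N=1 Z=0
after  2: x0=0xb7 x1=0x14 x2=0xcb x3=0x15  N=0 Z=0
after  3: x0=0x14 x1=0x14 x2=0xcb x3=0x15  N=0 Z=0
after  4: x0=0x14 x1=0x14 x2=0xdf x3=0x15  N=1 Z=0
-- IRQ taken; context saved, return-PC = 5 --

FLAGS = (N=1, Z=0)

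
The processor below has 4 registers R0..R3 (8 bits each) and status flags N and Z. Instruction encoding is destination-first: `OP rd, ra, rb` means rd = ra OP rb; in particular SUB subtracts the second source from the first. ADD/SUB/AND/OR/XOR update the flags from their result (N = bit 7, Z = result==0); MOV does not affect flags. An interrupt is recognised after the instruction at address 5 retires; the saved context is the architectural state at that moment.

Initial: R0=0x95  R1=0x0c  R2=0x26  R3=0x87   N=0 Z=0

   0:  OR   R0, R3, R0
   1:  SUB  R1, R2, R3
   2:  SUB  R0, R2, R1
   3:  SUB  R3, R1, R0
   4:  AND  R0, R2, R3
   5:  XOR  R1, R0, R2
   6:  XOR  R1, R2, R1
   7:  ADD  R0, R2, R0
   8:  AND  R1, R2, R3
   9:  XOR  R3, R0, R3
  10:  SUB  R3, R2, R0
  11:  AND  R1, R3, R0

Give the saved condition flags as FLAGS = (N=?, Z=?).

after  0: R0=0x97 R1=0x0c R2=0x26 R3=0x87  N=1 Z=0
after  1: R0=0x97 R1=0x9f R2=0x26 R3=0x87  N=1 Z=0
after  2: R0=0x87 R1=0x9f R2=0x26 R3=0x87  N=1 Z=0
after  3: R0=0x87 R1=0x9f R2=0x26 R3=0x18  N=0 Z=0
after  4: R0=0x00 R1=0x9f R2=0x26 R3=0x18  N=0 Z=1
after  5: R0=0x00 R1=0x26 R2=0x26 R3=0x18  N=0 Z=0
-- IRQ taken; context saved, return-PC = 6 --

FLAGS = (N=0, Z=0)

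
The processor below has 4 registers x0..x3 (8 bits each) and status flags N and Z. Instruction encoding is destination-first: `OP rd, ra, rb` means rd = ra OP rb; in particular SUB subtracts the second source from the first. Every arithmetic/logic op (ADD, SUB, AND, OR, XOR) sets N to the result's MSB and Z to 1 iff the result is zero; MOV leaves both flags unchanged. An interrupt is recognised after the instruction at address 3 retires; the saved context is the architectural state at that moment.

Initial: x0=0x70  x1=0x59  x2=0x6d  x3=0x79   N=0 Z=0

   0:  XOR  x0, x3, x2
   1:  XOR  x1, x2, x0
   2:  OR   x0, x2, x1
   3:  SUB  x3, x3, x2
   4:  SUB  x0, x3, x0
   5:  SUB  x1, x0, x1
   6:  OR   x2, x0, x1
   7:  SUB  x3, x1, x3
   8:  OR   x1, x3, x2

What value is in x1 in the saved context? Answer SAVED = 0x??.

SAVED = 0x79

after  0: x0=0x14 x1=0x59 x2=0x6d x3=0x79  N=0 Z=0
after  1: x0=0x14 x1=0x79 x2=0x6d x3=0x79  N=0 Z=0
after  2: x0=0x7d x1=0x79 x2=0x6d x3=0x79  N=0 Z=0
after  3: x0=0x7d x1=0x79 x2=0x6d x3=0x0c  N=0 Z=0
-- IRQ taken; context saved, return-PC = 4 --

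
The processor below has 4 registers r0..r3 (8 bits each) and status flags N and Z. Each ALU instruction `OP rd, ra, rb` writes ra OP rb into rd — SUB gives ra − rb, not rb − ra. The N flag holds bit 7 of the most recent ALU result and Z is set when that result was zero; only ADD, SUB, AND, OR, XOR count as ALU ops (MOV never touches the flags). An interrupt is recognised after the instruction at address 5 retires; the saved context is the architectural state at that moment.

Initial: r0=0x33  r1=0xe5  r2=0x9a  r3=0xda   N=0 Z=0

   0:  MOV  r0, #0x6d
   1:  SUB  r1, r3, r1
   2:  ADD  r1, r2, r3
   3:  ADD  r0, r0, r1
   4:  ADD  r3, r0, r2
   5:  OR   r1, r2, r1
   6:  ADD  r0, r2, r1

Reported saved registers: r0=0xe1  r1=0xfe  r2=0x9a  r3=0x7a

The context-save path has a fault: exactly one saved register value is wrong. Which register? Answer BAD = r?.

BAD = r3

after  0: r0=0x6d r1=0xe5 r2=0x9a r3=0xda  N=0 Z=0
after  1: r0=0x6d r1=0xf5 r2=0x9a r3=0xda  N=1 Z=0
after  2: r0=0x6d r1=0x74 r2=0x9a r3=0xda  N=0 Z=0
after  3: r0=0xe1 r1=0x74 r2=0x9a r3=0xda  N=1 Z=0
after  4: r0=0xe1 r1=0x74 r2=0x9a r3=0x7b  N=0 Z=0
after  5: r0=0xe1 r1=0xfe r2=0x9a r3=0x7b  N=1 Z=0
-- IRQ taken; context saved, return-PC = 6 --
mismatch: r3: reported 0x7a vs actual 0x7b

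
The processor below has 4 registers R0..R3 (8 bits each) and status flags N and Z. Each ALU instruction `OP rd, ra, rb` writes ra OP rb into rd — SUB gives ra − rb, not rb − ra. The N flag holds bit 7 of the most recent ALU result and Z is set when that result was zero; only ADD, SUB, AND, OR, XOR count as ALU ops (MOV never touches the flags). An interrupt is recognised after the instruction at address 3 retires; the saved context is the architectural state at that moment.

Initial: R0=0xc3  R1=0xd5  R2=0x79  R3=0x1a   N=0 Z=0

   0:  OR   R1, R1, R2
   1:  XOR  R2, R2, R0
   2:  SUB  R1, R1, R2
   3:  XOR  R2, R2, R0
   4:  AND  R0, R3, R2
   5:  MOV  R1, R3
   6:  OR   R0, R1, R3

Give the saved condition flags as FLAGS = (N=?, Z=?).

after  0: R0=0xc3 R1=0xfd R2=0x79 R3=0x1a  N=1 Z=0
after  1: R0=0xc3 R1=0xfd R2=0xba R3=0x1a  N=1 Z=0
after  2: R0=0xc3 R1=0x43 R2=0xba R3=0x1a  N=0 Z=0
after  3: R0=0xc3 R1=0x43 R2=0x79 R3=0x1a  N=0 Z=0
-- IRQ taken; context saved, return-PC = 4 --

FLAGS = (N=0, Z=0)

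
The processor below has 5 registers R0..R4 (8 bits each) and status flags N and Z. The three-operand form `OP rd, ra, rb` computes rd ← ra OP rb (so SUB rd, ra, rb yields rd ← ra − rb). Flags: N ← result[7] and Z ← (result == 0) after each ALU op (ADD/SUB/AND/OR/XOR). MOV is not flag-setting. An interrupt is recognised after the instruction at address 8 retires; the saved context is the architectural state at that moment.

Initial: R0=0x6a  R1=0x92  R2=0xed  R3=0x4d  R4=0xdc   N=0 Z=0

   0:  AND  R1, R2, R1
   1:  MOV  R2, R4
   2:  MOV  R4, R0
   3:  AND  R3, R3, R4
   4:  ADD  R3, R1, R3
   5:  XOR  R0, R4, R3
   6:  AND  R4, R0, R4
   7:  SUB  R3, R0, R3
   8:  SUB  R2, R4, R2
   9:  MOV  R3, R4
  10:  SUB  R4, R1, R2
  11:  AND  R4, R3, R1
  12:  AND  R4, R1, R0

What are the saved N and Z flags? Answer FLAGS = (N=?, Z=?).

FLAGS = (N=0, Z=0)

after  0: R0=0x6a R1=0x80 R2=0xed R3=0x4d R4=0xdc  N=1 Z=0
after  1: R0=0x6a R1=0x80 R2=0xdc R3=0x4d R4=0xdc  N=1 Z=0
after  2: R0=0x6a R1=0x80 R2=0xdc R3=0x4d R4=0x6a  N=1 Z=0
after  3: R0=0x6a R1=0x80 R2=0xdc R3=0x48 R4=0x6a  N=0 Z=0
after  4: R0=0x6a R1=0x80 R2=0xdc R3=0xc8 R4=0x6a  N=1 Z=0
after  5: R0=0xa2 R1=0x80 R2=0xdc R3=0xc8 R4=0x6a  N=1 Z=0
after  6: R0=0xa2 R1=0x80 R2=0xdc R3=0xc8 R4=0x22  N=0 Z=0
after  7: R0=0xa2 R1=0x80 R2=0xdc R3=0xda R4=0x22  N=1 Z=0
after  8: R0=0xa2 R1=0x80 R2=0x46 R3=0xda R4=0x22  N=0 Z=0
-- IRQ taken; context saved, return-PC = 9 --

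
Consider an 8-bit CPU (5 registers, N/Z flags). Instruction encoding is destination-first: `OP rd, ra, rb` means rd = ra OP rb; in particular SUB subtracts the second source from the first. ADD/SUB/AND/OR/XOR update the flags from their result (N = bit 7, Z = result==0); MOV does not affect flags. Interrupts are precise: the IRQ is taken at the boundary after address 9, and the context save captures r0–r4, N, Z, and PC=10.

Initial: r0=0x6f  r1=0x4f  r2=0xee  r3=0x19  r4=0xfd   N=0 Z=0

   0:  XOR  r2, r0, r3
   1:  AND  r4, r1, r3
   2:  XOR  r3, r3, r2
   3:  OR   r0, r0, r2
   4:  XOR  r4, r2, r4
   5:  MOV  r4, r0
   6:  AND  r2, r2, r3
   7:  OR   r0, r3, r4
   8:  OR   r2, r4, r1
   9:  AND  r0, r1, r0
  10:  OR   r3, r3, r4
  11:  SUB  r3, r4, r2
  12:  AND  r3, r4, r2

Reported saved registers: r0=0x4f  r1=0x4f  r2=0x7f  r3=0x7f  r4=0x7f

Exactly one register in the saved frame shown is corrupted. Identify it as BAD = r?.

after  0: r0=0x6f r1=0x4f r2=0x76 r3=0x19 r4=0xfd  N=0 Z=0
after  1: r0=0x6f r1=0x4f r2=0x76 r3=0x19 r4=0x09  N=0 Z=0
after  2: r0=0x6f r1=0x4f r2=0x76 r3=0x6f r4=0x09  N=0 Z=0
after  3: r0=0x7f r1=0x4f r2=0x76 r3=0x6f r4=0x09  N=0 Z=0
after  4: r0=0x7f r1=0x4f r2=0x76 r3=0x6f r4=0x7f  N=0 Z=0
after  5: r0=0x7f r1=0x4f r2=0x76 r3=0x6f r4=0x7f  N=0 Z=0
after  6: r0=0x7f r1=0x4f r2=0x66 r3=0x6f r4=0x7f  N=0 Z=0
after  7: r0=0x7f r1=0x4f r2=0x66 r3=0x6f r4=0x7f  N=0 Z=0
after  8: r0=0x7f r1=0x4f r2=0x7f r3=0x6f r4=0x7f  N=0 Z=0
after  9: r0=0x4f r1=0x4f r2=0x7f r3=0x6f r4=0x7f  N=0 Z=0
-- IRQ taken; context saved, return-PC = 10 --
mismatch: r3: reported 0x7f vs actual 0x6f

BAD = r3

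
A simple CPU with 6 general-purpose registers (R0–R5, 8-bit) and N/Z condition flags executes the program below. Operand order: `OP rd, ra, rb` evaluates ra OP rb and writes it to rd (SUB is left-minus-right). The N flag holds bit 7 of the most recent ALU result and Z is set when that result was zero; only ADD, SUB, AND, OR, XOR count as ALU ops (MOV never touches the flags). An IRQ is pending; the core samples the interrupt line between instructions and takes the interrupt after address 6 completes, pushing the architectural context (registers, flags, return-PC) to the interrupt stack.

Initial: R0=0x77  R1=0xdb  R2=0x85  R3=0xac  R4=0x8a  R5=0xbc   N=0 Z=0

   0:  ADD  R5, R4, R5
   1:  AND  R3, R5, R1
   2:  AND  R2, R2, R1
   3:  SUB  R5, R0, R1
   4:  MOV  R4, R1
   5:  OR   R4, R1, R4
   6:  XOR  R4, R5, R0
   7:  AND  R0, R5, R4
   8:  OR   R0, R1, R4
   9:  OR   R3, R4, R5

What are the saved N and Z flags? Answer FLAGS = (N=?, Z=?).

FLAGS = (N=1, Z=0)

after  0: R0=0x77 R1=0xdb R2=0x85 R3=0xac R4=0x8a R5=0x46  N=0 Z=0
after  1: R0=0x77 R1=0xdb R2=0x85 R3=0x42 R4=0x8a R5=0x46  N=0 Z=0
after  2: R0=0x77 R1=0xdb R2=0x81 R3=0x42 R4=0x8a R5=0x46  N=1 Z=0
after  3: R0=0x77 R1=0xdb R2=0x81 R3=0x42 R4=0x8a R5=0x9c  N=1 Z=0
after  4: R0=0x77 R1=0xdb R2=0x81 R3=0x42 R4=0xdb R5=0x9c  N=1 Z=0
after  5: R0=0x77 R1=0xdb R2=0x81 R3=0x42 R4=0xdb R5=0x9c  N=1 Z=0
after  6: R0=0x77 R1=0xdb R2=0x81 R3=0x42 R4=0xeb R5=0x9c  N=1 Z=0
-- IRQ taken; context saved, return-PC = 7 --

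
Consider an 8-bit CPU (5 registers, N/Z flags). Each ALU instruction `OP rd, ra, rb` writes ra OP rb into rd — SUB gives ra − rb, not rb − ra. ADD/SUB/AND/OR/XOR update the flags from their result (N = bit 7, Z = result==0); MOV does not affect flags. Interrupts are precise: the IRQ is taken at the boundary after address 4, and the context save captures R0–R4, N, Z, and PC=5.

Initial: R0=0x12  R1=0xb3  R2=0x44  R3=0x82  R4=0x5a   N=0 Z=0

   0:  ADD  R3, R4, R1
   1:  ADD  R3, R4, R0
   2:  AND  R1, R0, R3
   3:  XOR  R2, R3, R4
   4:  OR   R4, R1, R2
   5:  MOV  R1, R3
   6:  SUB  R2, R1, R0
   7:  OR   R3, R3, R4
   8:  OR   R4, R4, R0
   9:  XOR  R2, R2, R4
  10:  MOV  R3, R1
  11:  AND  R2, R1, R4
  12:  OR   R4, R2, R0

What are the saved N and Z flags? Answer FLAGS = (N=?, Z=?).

after  0: R0=0x12 R1=0xb3 R2=0x44 R3=0x0d R4=0x5a  N=0 Z=0
after  1: R0=0x12 R1=0xb3 R2=0x44 R3=0x6c R4=0x5a  N=0 Z=0
after  2: R0=0x12 R1=0x00 R2=0x44 R3=0x6c R4=0x5a  N=0 Z=1
after  3: R0=0x12 R1=0x00 R2=0x36 R3=0x6c R4=0x5a  N=0 Z=0
after  4: R0=0x12 R1=0x00 R2=0x36 R3=0x6c R4=0x36  N=0 Z=0
-- IRQ taken; context saved, return-PC = 5 --

FLAGS = (N=0, Z=0)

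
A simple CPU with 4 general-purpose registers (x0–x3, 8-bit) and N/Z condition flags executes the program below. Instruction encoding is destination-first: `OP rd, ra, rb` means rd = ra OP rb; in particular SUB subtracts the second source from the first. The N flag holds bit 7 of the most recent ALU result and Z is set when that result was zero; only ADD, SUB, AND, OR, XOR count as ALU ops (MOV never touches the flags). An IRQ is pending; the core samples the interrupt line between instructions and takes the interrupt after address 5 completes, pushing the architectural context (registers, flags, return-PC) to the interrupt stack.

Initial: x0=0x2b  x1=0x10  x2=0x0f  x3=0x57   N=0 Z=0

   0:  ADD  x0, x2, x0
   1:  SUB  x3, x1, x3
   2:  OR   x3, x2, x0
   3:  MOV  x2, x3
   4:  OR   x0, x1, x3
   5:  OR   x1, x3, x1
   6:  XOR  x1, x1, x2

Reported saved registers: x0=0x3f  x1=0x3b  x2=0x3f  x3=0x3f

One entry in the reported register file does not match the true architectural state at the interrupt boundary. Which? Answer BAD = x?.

after  0: x0=0x3a x1=0x10 x2=0x0f x3=0x57  N=0 Z=0
after  1: x0=0x3a x1=0x10 x2=0x0f x3=0xb9  N=1 Z=0
after  2: x0=0x3a x1=0x10 x2=0x0f x3=0x3f  N=0 Z=0
after  3: x0=0x3a x1=0x10 x2=0x3f x3=0x3f  N=0 Z=0
after  4: x0=0x3f x1=0x10 x2=0x3f x3=0x3f  N=0 Z=0
after  5: x0=0x3f x1=0x3f x2=0x3f x3=0x3f  N=0 Z=0
-- IRQ taken; context saved, return-PC = 6 --
mismatch: x1: reported 0x3b vs actual 0x3f

BAD = x1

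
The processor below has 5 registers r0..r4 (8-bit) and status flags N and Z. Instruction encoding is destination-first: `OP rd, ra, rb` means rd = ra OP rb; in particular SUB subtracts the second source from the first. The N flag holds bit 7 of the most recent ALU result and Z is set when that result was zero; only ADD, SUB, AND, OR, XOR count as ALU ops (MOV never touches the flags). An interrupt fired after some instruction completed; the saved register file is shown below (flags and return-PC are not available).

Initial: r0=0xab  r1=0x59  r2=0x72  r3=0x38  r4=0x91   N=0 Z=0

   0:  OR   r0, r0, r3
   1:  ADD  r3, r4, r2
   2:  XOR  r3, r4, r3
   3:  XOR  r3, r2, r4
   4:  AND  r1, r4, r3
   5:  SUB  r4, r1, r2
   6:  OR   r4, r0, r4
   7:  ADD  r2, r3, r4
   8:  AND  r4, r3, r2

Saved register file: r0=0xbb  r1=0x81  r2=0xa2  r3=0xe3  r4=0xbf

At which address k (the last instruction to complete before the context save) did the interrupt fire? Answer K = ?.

after  0: r0=0xbb r1=0x59 r2=0x72 r3=0x38 r4=0x91  N=1 Z=0
after  1: r0=0xbb r1=0x59 r2=0x72 r3=0x03 r4=0x91  N=0 Z=0
after  2: r0=0xbb r1=0x59 r2=0x72 r3=0x92 r4=0x91  N=1 Z=0
after  3: r0=0xbb r1=0x59 r2=0x72 r3=0xe3 r4=0x91  N=1 Z=0
after  4: r0=0xbb r1=0x81 r2=0x72 r3=0xe3 r4=0x91  N=1 Z=0
after  5: r0=0xbb r1=0x81 r2=0x72 r3=0xe3 r4=0x0f  N=0 Z=0
after  6: r0=0xbb r1=0x81 r2=0x72 r3=0xe3 r4=0xbf  N=1 Z=0
after  7: r0=0xbb r1=0x81 r2=0xa2 r3=0xe3 r4=0xbf  N=1 Z=0
-- IRQ taken; context saved, return-PC = 8 --

K = 7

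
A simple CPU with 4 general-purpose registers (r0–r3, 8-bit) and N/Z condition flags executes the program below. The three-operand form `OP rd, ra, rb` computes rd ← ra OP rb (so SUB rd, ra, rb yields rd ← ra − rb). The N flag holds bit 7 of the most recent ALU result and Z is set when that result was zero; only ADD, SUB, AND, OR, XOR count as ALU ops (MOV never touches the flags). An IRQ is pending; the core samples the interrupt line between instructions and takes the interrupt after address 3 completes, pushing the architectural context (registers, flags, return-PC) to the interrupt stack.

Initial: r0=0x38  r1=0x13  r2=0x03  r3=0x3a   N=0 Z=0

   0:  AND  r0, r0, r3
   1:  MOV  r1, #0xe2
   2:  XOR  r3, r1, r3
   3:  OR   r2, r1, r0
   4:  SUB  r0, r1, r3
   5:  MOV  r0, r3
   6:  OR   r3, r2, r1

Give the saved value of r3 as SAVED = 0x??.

SAVED = 0xd8

after  0: r0=0x38 r1=0x13 r2=0x03 r3=0x3a  N=0 Z=0
after  1: r0=0x38 r1=0xe2 r2=0x03 r3=0x3a  N=0 Z=0
after  2: r0=0x38 r1=0xe2 r2=0x03 r3=0xd8  N=1 Z=0
after  3: r0=0x38 r1=0xe2 r2=0xfa r3=0xd8  N=1 Z=0
-- IRQ taken; context saved, return-PC = 4 --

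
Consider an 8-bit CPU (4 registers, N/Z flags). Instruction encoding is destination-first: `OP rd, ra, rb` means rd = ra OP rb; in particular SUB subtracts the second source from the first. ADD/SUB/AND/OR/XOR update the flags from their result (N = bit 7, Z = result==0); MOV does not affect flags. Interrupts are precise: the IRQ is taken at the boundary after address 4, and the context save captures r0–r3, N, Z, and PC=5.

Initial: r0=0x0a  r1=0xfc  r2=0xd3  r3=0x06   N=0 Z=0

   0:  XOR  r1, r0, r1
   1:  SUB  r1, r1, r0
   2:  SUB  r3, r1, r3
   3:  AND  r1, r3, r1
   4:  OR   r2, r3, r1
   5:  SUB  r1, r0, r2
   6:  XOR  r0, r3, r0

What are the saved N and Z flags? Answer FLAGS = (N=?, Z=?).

after  0: r0=0x0a r1=0xf6 r2=0xd3 r3=0x06  N=1 Z=0
after  1: r0=0x0a r1=0xec r2=0xd3 r3=0x06  N=1 Z=0
after  2: r0=0x0a r1=0xec r2=0xd3 r3=0xe6  N=1 Z=0
after  3: r0=0x0a r1=0xe4 r2=0xd3 r3=0xe6  N=1 Z=0
after  4: r0=0x0a r1=0xe4 r2=0xe6 r3=0xe6  N=1 Z=0
-- IRQ taken; context saved, return-PC = 5 --

FLAGS = (N=1, Z=0)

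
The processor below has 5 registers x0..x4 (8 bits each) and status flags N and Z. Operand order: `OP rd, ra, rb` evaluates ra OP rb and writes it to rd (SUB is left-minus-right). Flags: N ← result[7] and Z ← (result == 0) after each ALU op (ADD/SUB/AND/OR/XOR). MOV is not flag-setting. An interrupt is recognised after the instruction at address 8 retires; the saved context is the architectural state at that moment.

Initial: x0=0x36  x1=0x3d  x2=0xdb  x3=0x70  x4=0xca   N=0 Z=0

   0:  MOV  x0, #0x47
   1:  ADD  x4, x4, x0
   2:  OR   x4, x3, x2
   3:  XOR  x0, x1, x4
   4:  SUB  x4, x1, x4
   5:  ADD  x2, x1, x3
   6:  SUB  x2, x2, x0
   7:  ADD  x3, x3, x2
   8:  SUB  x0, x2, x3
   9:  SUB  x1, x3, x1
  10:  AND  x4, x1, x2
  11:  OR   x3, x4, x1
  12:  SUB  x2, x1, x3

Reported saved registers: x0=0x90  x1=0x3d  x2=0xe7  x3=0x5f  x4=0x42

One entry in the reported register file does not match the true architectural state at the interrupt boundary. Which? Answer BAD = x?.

after  0: x0=0x47 x1=0x3d x2=0xdb x3=0x70 x4=0xca  N=0 Z=0
after  1: x0=0x47 x1=0x3d x2=0xdb x3=0x70 x4=0x11  N=0 Z=0
after  2: x0=0x47 x1=0x3d x2=0xdb x3=0x70 x4=0xfb  N=1 Z=0
after  3: x0=0xc6 x1=0x3d x2=0xdb x3=0x70 x4=0xfb  N=1 Z=0
after  4: x0=0xc6 x1=0x3d x2=0xdb x3=0x70 x4=0x42  N=0 Z=0
after  5: x0=0xc6 x1=0x3d x2=0xad x3=0x70 x4=0x42  N=1 Z=0
after  6: x0=0xc6 x1=0x3d x2=0xe7 x3=0x70 x4=0x42  N=1 Z=0
after  7: x0=0xc6 x1=0x3d x2=0xe7 x3=0x57 x4=0x42  N=0 Z=0
after  8: x0=0x90 x1=0x3d x2=0xe7 x3=0x57 x4=0x42  N=1 Z=0
-- IRQ taken; context saved, return-PC = 9 --
mismatch: x3: reported 0x5f vs actual 0x57

BAD = x3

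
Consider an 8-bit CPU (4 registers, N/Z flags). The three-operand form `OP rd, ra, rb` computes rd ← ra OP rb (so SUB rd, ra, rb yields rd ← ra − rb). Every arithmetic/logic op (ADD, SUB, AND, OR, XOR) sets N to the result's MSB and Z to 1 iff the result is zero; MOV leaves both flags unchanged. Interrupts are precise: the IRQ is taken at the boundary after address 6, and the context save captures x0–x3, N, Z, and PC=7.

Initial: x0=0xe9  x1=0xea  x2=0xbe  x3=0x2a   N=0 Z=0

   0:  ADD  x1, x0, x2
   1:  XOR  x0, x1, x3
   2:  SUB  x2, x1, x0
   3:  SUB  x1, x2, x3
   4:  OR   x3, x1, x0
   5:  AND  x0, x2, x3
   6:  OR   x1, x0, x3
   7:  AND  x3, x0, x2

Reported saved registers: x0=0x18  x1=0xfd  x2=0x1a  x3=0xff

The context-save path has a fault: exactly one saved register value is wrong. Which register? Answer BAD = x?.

after  0: x0=0xe9 x1=0xa7 x2=0xbe x3=0x2a  N=1 Z=0
after  1: x0=0x8d x1=0xa7 x2=0xbe x3=0x2a  N=1 Z=0
after  2: x0=0x8d x1=0xa7 x2=0x1a x3=0x2a  N=0 Z=0
after  3: x0=0x8d x1=0xf0 x2=0x1a x3=0x2a  N=1 Z=0
after  4: x0=0x8d x1=0xf0 x2=0x1a x3=0xfd  N=1 Z=0
after  5: x0=0x18 x1=0xf0 x2=0x1a x3=0xfd  N=0 Z=0
after  6: x0=0x18 x1=0xfd x2=0x1a x3=0xfd  N=1 Z=0
-- IRQ taken; context saved, return-PC = 7 --
mismatch: x3: reported 0xff vs actual 0xfd

BAD = x3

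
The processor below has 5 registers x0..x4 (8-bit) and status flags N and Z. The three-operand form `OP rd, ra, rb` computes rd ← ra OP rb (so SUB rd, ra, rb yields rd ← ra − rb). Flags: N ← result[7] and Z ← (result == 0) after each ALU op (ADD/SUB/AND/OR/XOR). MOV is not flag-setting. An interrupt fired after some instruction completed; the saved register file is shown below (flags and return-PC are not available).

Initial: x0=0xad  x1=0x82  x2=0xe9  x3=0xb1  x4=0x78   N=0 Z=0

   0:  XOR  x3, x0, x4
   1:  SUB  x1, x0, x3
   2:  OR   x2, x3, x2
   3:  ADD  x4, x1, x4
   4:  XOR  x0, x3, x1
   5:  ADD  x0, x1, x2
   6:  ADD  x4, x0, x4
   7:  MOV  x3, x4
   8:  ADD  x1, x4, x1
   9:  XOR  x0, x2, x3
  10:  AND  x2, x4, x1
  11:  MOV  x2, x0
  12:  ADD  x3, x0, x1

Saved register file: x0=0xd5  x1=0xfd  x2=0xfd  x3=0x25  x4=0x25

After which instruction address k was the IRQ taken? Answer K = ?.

K = 8

after  0: x0=0xad x1=0x82 x2=0xe9 x3=0xd5 x4=0x78  N=1 Z=0
after  1: x0=0xad x1=0xd8 x2=0xe9 x3=0xd5 x4=0x78  N=1 Z=0
after  2: x0=0xad x1=0xd8 x2=0xfd x3=0xd5 x4=0x78  N=1 Z=0
after  3: x0=0xad x1=0xd8 x2=0xfd x3=0xd5 x4=0x50  N=0 Z=0
after  4: x0=0x0d x1=0xd8 x2=0xfd x3=0xd5 x4=0x50  N=0 Z=0
after  5: x0=0xd5 x1=0xd8 x2=0xfd x3=0xd5 x4=0x50  N=1 Z=0
after  6: x0=0xd5 x1=0xd8 x2=0xfd x3=0xd5 x4=0x25  N=0 Z=0
after  7: x0=0xd5 x1=0xd8 x2=0xfd x3=0x25 x4=0x25  N=0 Z=0
after  8: x0=0xd5 x1=0xfd x2=0xfd x3=0x25 x4=0x25  N=1 Z=0
-- IRQ taken; context saved, return-PC = 9 --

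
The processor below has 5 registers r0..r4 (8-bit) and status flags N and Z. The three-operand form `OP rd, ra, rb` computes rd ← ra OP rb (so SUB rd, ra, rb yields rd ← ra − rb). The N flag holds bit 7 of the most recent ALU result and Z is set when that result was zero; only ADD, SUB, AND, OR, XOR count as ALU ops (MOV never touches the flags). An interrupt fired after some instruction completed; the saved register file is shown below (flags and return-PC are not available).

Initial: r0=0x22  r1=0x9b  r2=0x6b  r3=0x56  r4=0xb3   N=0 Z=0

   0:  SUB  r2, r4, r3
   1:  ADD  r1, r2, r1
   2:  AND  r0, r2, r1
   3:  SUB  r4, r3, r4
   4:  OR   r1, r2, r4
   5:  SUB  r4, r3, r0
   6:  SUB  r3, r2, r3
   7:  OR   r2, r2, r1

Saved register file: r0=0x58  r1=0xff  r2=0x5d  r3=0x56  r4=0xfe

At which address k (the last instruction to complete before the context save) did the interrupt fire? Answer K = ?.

K = 5

after  0: r0=0x22 r1=0x9b r2=0x5d r3=0x56 r4=0xb3  N=0 Z=0
after  1: r0=0x22 r1=0xf8 r2=0x5d r3=0x56 r4=0xb3  N=1 Z=0
after  2: r0=0x58 r1=0xf8 r2=0x5d r3=0x56 r4=0xb3  N=0 Z=0
after  3: r0=0x58 r1=0xf8 r2=0x5d r3=0x56 r4=0xa3  N=1 Z=0
after  4: r0=0x58 r1=0xff r2=0x5d r3=0x56 r4=0xa3  N=1 Z=0
after  5: r0=0x58 r1=0xff r2=0x5d r3=0x56 r4=0xfe  N=1 Z=0
-- IRQ taken; context saved, return-PC = 6 --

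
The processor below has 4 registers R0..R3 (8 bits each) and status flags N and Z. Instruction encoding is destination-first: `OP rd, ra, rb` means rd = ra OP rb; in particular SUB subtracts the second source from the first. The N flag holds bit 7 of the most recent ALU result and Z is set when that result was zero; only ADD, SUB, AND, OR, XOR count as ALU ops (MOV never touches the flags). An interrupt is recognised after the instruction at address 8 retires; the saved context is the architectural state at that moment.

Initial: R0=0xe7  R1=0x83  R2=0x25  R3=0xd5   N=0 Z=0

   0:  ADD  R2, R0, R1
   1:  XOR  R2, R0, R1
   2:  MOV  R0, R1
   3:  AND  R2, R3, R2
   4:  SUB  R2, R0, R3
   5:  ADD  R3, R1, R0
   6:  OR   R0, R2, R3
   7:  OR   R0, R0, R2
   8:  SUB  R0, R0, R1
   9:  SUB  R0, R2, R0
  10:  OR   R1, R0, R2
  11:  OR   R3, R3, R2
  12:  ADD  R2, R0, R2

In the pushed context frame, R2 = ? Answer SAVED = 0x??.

after  0: R0=0xe7 R1=0x83 R2=0x6a R3=0xd5  N=0 Z=0
after  1: R0=0xe7 R1=0x83 R2=0x64 R3=0xd5  N=0 Z=0
after  2: R0=0x83 R1=0x83 R2=0x64 R3=0xd5  N=0 Z=0
after  3: R0=0x83 R1=0x83 R2=0x44 R3=0xd5  N=0 Z=0
after  4: R0=0x83 R1=0x83 R2=0xae R3=0xd5  N=1 Z=0
after  5: R0=0x83 R1=0x83 R2=0xae R3=0x06  N=0 Z=0
after  6: R0=0xae R1=0x83 R2=0xae R3=0x06  N=1 Z=0
after  7: R0=0xae R1=0x83 R2=0xae R3=0x06  N=1 Z=0
after  8: R0=0x2b R1=0x83 R2=0xae R3=0x06  N=0 Z=0
-- IRQ taken; context saved, return-PC = 9 --

SAVED = 0xae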